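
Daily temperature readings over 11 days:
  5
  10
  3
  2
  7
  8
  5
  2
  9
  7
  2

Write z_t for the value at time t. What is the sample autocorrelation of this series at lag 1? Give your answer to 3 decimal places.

-0.206

Mean z̄ = (5 + 10 + 3 + 2 + 7 + 8 + 5 + 2 + 9 + 7 + 2)/11 = 5.4545
Numerator Σ_{t=1}^{10}(z_t−z̄)(z_{t+1}−z̄) = -17.8430
Denominator Σ(z_t−z̄)² = 86.7273
r_1 = -17.8430 / 86.7273 = -0.206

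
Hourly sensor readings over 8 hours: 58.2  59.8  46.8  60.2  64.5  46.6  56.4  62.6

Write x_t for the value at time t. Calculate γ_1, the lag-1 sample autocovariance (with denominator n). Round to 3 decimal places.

Mean x̄ = (58.2 + 59.8 + 46.8 + 60.2 + 64.5 + 46.6 + 56.4 + 62.6)/8 = 56.8875
Σ_{t=1}^{7}(x_t−x̄)(x_{t+1}−x̄) = -109.8389
γ_1 = -109.8389 / 8 = -13.730

-13.730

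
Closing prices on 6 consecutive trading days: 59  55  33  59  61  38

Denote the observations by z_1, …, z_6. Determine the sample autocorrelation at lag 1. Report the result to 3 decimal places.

-0.317

Mean z̄ = (59 + 55 + 33 + 59 + 61 + 38)/6 = 50.8333
Deviations from mean: 8.1667, 4.1667, -17.8333, 8.1667, 10.1667, -12.8333
Numerator Σ_{t=1}^{5}(z_t−z̄)(z_{t+1}−z̄) = -233.3611
Denominator Σ(z_t−z̄)² = 736.8333
r_1 = -233.3611 / 736.8333 = -0.317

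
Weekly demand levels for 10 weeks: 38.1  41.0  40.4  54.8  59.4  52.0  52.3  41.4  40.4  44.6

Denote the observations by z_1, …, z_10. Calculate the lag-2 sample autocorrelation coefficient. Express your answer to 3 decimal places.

-0.010

Mean z̄ = (38.1 + 41.0 + 40.4 + 54.8 + 59.4 + 52.0 + 52.3 + 41.4 + 40.4 + 44.6)/10 = 46.4400
Numerator Σ_{t=1}^{8}(z_t−z̄)(z_{t+2}−z̄) = -5.0992
Denominator Σ(z_t−z̄)² = 504.0040
r_2 = -5.0992 / 504.0040 = -0.010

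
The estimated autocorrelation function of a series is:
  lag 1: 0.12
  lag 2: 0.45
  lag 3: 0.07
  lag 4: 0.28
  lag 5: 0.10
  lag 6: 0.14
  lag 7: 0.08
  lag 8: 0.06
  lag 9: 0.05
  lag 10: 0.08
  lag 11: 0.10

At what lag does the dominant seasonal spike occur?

2

The largest autocorrelation is r_2 = 0.45, with a weaker echo at lag 4 (0.28); the remaining lags stay at or below 0.14.
The dominant spike at lag 2 indicates a seasonal period of 2.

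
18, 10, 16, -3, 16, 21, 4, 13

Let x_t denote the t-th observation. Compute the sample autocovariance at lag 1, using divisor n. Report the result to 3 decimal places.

-23.127

Mean x̄ = (18 + 10 + 16 − 3 + 16 + 21 + 4 + 13)/8 = 11.8750
Deviations: 6.1250, -1.8750, 4.1250, -14.8750, 4.1250, 9.1250, -7.8750, 1.1250
Σ_{t=1}^{7}(x_t−x̄)(x_{t+1}−x̄) = -185.0156
γ_1 = -185.0156 / 8 = -23.127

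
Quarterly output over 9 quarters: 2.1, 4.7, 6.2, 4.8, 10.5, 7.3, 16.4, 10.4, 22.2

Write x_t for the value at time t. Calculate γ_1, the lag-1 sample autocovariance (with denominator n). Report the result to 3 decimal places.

Mean x̄ = (2.1 + 4.7 + 6.2 + 4.8 + 10.5 + 7.3 + 16.4 + 10.4 + 22.2)/9 = 9.4000
Σ_{t=1}^{8}(x_t−x̄)(x_{t+1}−x̄) = 61.8000
γ_1 = 61.8000 / 9 = 6.867

6.867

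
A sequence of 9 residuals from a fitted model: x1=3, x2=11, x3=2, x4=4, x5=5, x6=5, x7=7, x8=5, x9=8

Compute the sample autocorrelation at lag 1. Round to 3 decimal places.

Mean x̄ = (3 + 11 + 2 + 4 + 5 + 5 + 7 + 5 + 8)/9 = 5.5556
Numerator Σ_{t=1}^{8}(x_t−x̄)(x_{t+1}−x̄) = -29.5309
Denominator Σ(x_t−x̄)² = 60.2222
r_1 = -29.5309 / 60.2222 = -0.490

-0.490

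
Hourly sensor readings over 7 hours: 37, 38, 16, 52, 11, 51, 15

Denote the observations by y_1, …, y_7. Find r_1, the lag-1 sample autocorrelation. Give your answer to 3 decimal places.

-0.844

Mean ȳ = (37 + 38 + 16 + 52 + 11 + 51 + 15)/7 = 31.4286
Deviations from mean: 5.5714, 6.5714, -15.4286, 20.5714, -20.4286, 19.5714, -16.4286
Numerator Σ_{t=1}^{6}(y_t−ȳ)(y_{t+1}−ȳ) = -1523.7551
Denominator Σ(y_t−ȳ)² = 1805.7143
r_1 = -1523.7551 / 1805.7143 = -0.844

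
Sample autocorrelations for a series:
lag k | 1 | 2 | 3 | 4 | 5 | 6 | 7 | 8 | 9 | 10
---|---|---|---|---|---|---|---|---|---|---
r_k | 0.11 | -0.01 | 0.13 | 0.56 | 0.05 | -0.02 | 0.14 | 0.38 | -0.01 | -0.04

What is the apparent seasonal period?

The largest autocorrelation is r_4 = 0.56, with a weaker echo at lag 8 (0.38); the remaining lags stay at or below 0.14.
The dominant spike at lag 4 indicates a seasonal period of 4.

4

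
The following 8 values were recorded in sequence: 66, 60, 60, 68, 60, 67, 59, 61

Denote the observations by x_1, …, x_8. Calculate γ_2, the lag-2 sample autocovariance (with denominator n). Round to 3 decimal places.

1.230

Mean x̄ = (66 + 60 + 60 + 68 + 60 + 67 + 59 + 61)/8 = 62.6250
Deviations: 3.3750, -2.6250, -2.6250, 5.3750, -2.6250, 4.3750, -3.6250, -1.6250
Σ_{t=1}^{6}(x_t−x̄)(x_{t+2}−x̄) = 9.8438
γ_2 = 9.8438 / 8 = 1.230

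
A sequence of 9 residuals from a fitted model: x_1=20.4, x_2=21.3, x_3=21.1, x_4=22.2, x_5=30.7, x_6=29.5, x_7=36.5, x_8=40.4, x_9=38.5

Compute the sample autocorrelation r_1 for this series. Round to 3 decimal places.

Mean x̄ = (20.4 + 21.3 + 21.1 + 22.2 + 30.7 + 29.5 + 36.5 + 40.4 + 38.5)/9 = 28.9556
Numerator Σ_{t=1}^{8}(x_t−x̄)(x_{t+1}−x̄) = 367.5502
Denominator Σ(x_t−x̄)² = 521.4822
r_1 = 367.5502 / 521.4822 = 0.705

0.705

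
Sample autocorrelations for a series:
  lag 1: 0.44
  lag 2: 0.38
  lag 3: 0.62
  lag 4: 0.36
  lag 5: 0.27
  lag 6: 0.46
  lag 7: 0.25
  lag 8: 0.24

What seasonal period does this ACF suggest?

3

The largest autocorrelation is r_3 = 0.62, with a weaker echo at lag 6 (0.46); the remaining lags stay at or below 0.44. The elevated value at lag 1 (0.44), dropping to 0.38 at lag 2, reflects decaying short-term dependence rather than seasonality.
The dominant spike at lag 3 indicates a seasonal period of 3.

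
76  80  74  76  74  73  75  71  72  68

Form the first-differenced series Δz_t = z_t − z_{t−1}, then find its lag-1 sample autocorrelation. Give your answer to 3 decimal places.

-0.703

First differences Δz: 4, -6, 2, -2, -1, 2, -4, 1, -4
Mean of differences = -0.8889
Numerator Σ(Δz_t−Δz̄)(Δz_{t+1}−Δz̄) = -63.9012
Denominator Σ(Δz_t−Δz̄)² = 90.8889
r_1(Δz) = -63.9012 / 90.8889 = -0.703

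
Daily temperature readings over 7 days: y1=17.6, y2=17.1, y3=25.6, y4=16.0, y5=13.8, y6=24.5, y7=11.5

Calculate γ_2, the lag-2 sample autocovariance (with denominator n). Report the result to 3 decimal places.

-2.697

Mean ȳ = (17.6 + 17.1 + 25.6 + 16.0 + 13.8 + 24.5 + 11.5)/7 = 18.0143
Σ_{t=1}^{5}(y_t−ȳ)(y_{t+2}−ȳ) = -18.8804
γ_2 = -18.8804 / 7 = -2.697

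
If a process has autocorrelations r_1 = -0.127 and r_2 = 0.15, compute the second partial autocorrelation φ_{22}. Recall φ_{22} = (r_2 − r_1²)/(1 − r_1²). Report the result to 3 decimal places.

φ_{22} = (r_2 − r_1²) / (1 − r_1²)
r_1² = (-0.127)² = 0.016129
Numerator = 0.15 − 0.0161 = 0.1339; denominator = 1 − 0.0161 = 0.9839
φ_{22} = 0.1339 / 0.9839 = 0.136

0.136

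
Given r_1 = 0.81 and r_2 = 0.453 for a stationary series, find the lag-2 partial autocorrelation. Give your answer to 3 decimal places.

-0.591

φ_{22} = (r_2 − r_1²) / (1 − r_1²)
r_1² = (0.81)² = 0.6561
Numerator = 0.453 − 0.6561 = -0.2031; denominator = 1 − 0.6561 = 0.3439
φ_{22} = -0.2031 / 0.3439 = -0.591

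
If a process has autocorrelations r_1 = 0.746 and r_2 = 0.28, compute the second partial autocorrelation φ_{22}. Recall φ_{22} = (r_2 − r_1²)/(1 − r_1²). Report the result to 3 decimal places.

-0.624

φ_{22} = (r_2 − r_1²) / (1 − r_1²)
r_1² = (0.746)² = 0.556516
Numerator = 0.28 − 0.5565 = -0.2765; denominator = 1 − 0.5565 = 0.4435
φ_{22} = -0.2765 / 0.4435 = -0.624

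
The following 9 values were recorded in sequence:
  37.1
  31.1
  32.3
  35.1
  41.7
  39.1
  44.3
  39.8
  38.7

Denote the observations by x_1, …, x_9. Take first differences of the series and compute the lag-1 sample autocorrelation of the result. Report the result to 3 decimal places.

-0.252

First differences Δx: -6.0, 1.2, 2.8, 6.6, -2.6, 5.2, -4.5, -1.1
Mean of differences = 0.2000
Numerator Σ(Δx_t−Δx̄)(Δx_{t+1}−Δx̄) = -36.2700
Denominator Σ(Δx_t−Δx̄)² = 143.7800
r_1(Δx) = -36.2700 / 143.7800 = -0.252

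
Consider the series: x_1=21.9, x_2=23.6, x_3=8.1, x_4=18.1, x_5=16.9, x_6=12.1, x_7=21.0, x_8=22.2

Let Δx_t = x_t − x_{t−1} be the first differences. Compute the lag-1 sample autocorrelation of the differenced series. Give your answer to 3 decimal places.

-0.490

First differences Δx: 1.7, -15.5, 10.0, -1.2, -4.8, 8.9, 1.2
Mean of differences = 0.0429
Numerator Σ(Δx_t−Δx̄)(Δx_{t+1}−Δx̄) = -219.5204
Denominator Σ(Δx_t−Δx̄)² = 448.2571
r_1(Δx) = -219.5204 / 448.2571 = -0.490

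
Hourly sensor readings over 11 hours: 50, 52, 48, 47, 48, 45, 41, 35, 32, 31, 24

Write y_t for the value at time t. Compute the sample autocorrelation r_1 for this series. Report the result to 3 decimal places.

Mean ȳ = (50 + 52 + 48 + 47 + 48 + 45 + 41 + 35 + 32 + 31 + 24)/11 = 41.1818
Numerator Σ_{t=1}^{10}(y_t−ȳ)(y_{t+1}−ȳ) = 600.1488
Denominator Σ(y_t−ȳ)² = 857.6364
r_1 = 600.1488 / 857.6364 = 0.700

0.700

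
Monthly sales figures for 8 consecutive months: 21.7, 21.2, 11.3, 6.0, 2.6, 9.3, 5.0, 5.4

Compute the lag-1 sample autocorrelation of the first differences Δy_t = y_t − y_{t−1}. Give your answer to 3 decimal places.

First differences Δy: -0.5, -9.9, -5.3, -3.4, 6.7, -4.3, 0.4
Mean of differences = -2.3286
Numerator Σ(Δy_t−Δȳ)(Δy_{t+1}−Δȳ) = -21.0151
Denominator Σ(Δy_t−Δȳ)² = 163.4943
r_1(Δy) = -21.0151 / 163.4943 = -0.129

-0.129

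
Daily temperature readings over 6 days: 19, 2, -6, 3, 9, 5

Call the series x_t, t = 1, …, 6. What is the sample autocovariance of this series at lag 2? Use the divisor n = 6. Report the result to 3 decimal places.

-31.315

Mean x̄ = (19 + 2 − 6 + 3 + 9 + 5)/6 = 5.3333
Deviations: 13.6667, -3.3333, -11.3333, -2.3333, 3.6667, -0.3333
Σ_{t=1}^{4}(x_t−x̄)(x_{t+2}−x̄) = -187.8889
γ_2 = -187.8889 / 6 = -31.315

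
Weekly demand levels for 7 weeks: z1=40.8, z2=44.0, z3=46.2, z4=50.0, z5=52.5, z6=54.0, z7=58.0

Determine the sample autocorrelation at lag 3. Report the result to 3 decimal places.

-0.144

Mean z̄ = (40.8 + 44.0 + 46.2 + 50.0 + 52.5 + 54.0 + 58.0)/7 = 49.3571
Deviations from mean: -8.5571, -5.3571, -3.1571, 0.6429, 3.1429, 4.6429, 8.6429
Numerator Σ_{t=1}^{4}(z_t−z̄)(z_{t+3}−z̄) = -31.4398
Denominator Σ(z_t−z̄)² = 218.4371
r_3 = -31.4398 / 218.4371 = -0.144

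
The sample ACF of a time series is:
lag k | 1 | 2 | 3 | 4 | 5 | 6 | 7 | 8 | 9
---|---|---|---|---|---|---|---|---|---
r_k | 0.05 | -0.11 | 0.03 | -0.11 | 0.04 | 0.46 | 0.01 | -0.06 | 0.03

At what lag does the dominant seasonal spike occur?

The largest autocorrelation is r_6 = 0.46; the remaining lags stay at or below 0.05.
The dominant spike at lag 6 indicates a seasonal period of 6.

6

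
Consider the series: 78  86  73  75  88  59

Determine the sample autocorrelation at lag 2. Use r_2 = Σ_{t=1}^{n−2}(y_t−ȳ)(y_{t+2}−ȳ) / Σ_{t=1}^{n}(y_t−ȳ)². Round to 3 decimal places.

-0.061

Mean ȳ = (78 + 86 + 73 + 75 + 88 + 59)/6 = 76.5000
Σ(y_t−ȳ)(y_{t+2}−ȳ) = (-5.2500) + (-14.2500) + (-40.2500) + (26.2500) = -33.5000
Denominator Σ(y_t−ȳ)² = 545.5000
r_2 = -33.5000 / 545.5000 = -0.061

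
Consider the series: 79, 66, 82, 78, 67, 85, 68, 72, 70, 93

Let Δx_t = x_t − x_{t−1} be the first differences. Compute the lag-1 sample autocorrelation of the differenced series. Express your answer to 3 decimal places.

-0.507

First differences Δx: -13, 16, -4, -11, 18, -17, 4, -2, 23
Mean of differences = 1.5556
Numerator Σ(Δx_t−Δx̄)(Δx_{t+1}−Δx̄) = -862.6420
Denominator Σ(Δx_t−Δx̄)² = 1702.2222
r_1(Δx) = -862.6420 / 1702.2222 = -0.507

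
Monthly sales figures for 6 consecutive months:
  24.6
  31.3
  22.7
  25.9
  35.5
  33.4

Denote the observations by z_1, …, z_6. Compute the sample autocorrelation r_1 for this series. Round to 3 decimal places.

Mean z̄ = (24.6 + 31.3 + 22.7 + 25.9 + 35.5 + 33.4)/6 = 28.9000
Σ(z_t−z̄)(z_{t+1}−z̄) = (-10.3200) + (-14.8800) + (18.6000) + (-19.8000) + (29.7000) = 3.3000
Denominator Σ(z_t−z̄)² = 135.5000
r_1 = 3.3000 / 135.5000 = 0.024

0.024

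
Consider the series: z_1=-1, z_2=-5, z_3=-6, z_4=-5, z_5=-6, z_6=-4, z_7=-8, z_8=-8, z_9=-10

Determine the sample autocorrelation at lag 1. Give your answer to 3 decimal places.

Mean z̄ = (-1 − 5 − 6 − 5 − 6 − 4 − 8 − 8 − 10)/9 = -5.8889
Numerator Σ_{t=1}^{8}(z_t−z̄)(z_{t+1}−z̄) = 12.9877
Denominator Σ(z_t−z̄)² = 54.8889
r_1 = 12.9877 / 54.8889 = 0.237

0.237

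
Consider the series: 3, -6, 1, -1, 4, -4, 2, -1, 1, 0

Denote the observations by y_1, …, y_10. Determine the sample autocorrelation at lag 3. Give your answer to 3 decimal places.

-0.482

Mean ȳ = (3 − 6 + 1 − 1 + 4 − 4 + 2 − 1 + 1 + 0)/10 = -0.1000
Σ(y_t−ȳ)(y_{t+3}−ȳ) = (-2.7900) + (-24.1900) + (-4.2900) + (-1.8900) + (-3.6900) + (-4.2900) + (0.2100) = -40.9300
Denominator Σ(y_t−ȳ)² = 84.9000
r_3 = -40.9300 / 84.9000 = -0.482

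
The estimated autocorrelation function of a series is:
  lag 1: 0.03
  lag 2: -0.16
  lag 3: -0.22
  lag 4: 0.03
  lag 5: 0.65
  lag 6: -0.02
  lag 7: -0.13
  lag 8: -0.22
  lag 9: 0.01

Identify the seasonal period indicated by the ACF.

5

The largest autocorrelation is r_5 = 0.65; the remaining lags stay at or below 0.03.
The dominant spike at lag 5 indicates a seasonal period of 5.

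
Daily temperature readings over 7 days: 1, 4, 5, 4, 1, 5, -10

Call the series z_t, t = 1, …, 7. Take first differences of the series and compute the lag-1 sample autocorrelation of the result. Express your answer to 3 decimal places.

-0.285

First differences Δz: 3, 1, -1, -3, 4, -15
Mean of differences = -1.8333
Numerator Σ(Δz_t−Δz̄)(Δz_{t+1}−Δz̄) = -68.5278
Denominator Σ(Δz_t−Δz̄)² = 240.8333
r_1(Δz) = -68.5278 / 240.8333 = -0.285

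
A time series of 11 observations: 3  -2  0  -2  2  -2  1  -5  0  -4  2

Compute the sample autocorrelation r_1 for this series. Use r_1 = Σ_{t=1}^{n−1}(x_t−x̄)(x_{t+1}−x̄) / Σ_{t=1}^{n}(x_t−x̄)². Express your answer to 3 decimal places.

-0.557

Mean x̄ = (3 − 2 + 0 − 2 + 2 − 2 + 1 − 5 + 0 − 4 + 2)/11 = -0.6364
Numerator Σ_{t=1}^{10}(x_t−x̄)(x_{t+1}−x̄) = -37.0413
Denominator Σ(x_t−x̄)² = 66.5455
r_1 = -37.0413 / 66.5455 = -0.557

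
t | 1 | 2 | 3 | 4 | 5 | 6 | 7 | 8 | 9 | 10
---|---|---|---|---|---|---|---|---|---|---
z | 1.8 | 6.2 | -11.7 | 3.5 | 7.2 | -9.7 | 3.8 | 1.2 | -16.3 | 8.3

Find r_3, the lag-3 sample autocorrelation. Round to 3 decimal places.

Mean z̄ = (1.8 + 6.2 − 11.7 + 3.5 + 7.2 − 9.7 + 3.8 + 1.2 − 16.3 + 8.3)/10 = -0.5700
Numerator Σ_{t=1}^{7}(z_t−z̄)(z_{t+3}−z̄) = 377.7813
Denominator Σ(z_t−z̄)² = 683.9610
r_3 = 377.7813 / 683.9610 = 0.552

0.552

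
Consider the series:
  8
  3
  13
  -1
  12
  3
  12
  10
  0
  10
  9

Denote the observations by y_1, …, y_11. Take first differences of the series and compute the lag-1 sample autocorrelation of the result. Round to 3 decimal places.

First differences Δy: -5, 10, -14, 13, -9, 9, -2, -10, 10, -1
Mean of differences = 0.1000
Numerator Σ(Δy_t−Δȳ)(Δy_{t+1}−Δȳ) = -678.7100
Denominator Σ(Δy_t−Δȳ)² = 856.9000
r_1(Δy) = -678.7100 / 856.9000 = -0.792

-0.792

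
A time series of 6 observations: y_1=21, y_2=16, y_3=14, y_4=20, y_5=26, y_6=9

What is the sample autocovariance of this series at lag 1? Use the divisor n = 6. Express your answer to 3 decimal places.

Mean ȳ = (21 + 16 + 14 + 20 + 26 + 9)/6 = 17.6667
Σ_{t=1}^{5}(y_t−ȳ)(y_{t+1}−ȳ) = -60.7778
γ_1 = -60.7778 / 6 = -10.130

-10.130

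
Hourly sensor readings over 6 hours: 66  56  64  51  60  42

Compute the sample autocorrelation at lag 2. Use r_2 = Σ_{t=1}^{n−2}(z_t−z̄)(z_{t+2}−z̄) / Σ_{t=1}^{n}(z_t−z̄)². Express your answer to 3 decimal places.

0.451

Mean z̄ = (66 + 56 + 64 + 51 + 60 + 42)/6 = 56.5000
Deviations from mean: 9.5000, -0.5000, 7.5000, -5.5000, 3.5000, -14.5000
Σ(z_t−z̄)(z_{t+2}−z̄) = (71.2500) + (2.7500) + (26.2500) + (79.7500) = 180.0000
Denominator Σ(z_t−z̄)² = 399.5000
r_2 = 180.0000 / 399.5000 = 0.451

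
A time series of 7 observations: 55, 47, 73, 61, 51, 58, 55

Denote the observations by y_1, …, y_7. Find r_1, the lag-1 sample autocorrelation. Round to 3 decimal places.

Mean ȳ = (55 + 47 + 73 + 61 + 51 + 58 + 55)/7 = 57.1429
Deviations from mean: -2.1429, -10.1429, 15.8571, 3.8571, -6.1429, 0.8571, -2.1429
Numerator Σ_{t=1}^{6}(y_t−ȳ)(y_{t+1}−ȳ) = -108.7347
Denominator Σ(y_t−ȳ)² = 416.8571
r_1 = -108.7347 / 416.8571 = -0.261

-0.261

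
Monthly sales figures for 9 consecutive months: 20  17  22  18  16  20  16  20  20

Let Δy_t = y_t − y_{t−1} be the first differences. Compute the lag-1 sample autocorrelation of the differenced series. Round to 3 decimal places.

-0.657

First differences Δy: -3, 5, -4, -2, 4, -4, 4, 0
Mean of differences = 0.0000
Numerator Σ(Δy_t−Δȳ)(Δy_{t+1}−Δȳ) = -67.0000
Denominator Σ(Δy_t−Δȳ)² = 102.0000
r_1(Δy) = -67.0000 / 102.0000 = -0.657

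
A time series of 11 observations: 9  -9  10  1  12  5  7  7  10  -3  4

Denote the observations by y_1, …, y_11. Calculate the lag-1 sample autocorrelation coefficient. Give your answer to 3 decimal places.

Mean ȳ = (9 − 9 + 10 + 1 + 12 + 5 + 7 + 7 + 10 − 3 + 4)/11 = 4.8182
Numerator Σ_{t=1}^{10}(y_t−ȳ)(y_{t+1}−ȳ) = -192.9421
Denominator Σ(y_t−ȳ)² = 399.6364
r_1 = -192.9421 / 399.6364 = -0.483

-0.483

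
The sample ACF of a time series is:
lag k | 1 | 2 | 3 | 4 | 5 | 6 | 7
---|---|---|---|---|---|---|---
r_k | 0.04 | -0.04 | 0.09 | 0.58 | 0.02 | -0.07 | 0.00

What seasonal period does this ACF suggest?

The largest autocorrelation is r_4 = 0.58; the remaining lags stay at or below 0.09.
The dominant spike at lag 4 indicates a seasonal period of 4.

4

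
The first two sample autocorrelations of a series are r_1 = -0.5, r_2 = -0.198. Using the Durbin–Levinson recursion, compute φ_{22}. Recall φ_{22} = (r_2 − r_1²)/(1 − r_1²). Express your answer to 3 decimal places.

φ_{22} = (r_2 − r_1²) / (1 − r_1²)
r_1² = (-0.5)² = 0.25
Numerator = -0.198 − 0.2500 = -0.4480; denominator = 1 − 0.2500 = 0.7500
φ_{22} = -0.4480 / 0.7500 = -0.597

-0.597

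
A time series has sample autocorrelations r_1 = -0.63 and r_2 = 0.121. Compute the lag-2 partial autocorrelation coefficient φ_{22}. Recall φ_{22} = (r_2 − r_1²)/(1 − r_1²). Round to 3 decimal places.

φ_{22} = (r_2 − r_1²) / (1 − r_1²)
r_1² = (-0.63)² = 0.3969
Numerator = 0.121 − 0.3969 = -0.2759; denominator = 1 − 0.3969 = 0.6031
φ_{22} = -0.2759 / 0.6031 = -0.457

-0.457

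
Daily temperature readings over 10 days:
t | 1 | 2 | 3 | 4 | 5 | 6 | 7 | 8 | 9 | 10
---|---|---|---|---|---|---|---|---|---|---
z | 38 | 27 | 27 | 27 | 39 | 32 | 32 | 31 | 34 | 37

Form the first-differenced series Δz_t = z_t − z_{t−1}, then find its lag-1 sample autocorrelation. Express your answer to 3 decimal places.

-0.232

First differences Δz: -11, 0, 0, 12, -7, 0, -1, 3, 3
Mean of differences = -0.1111
Numerator Σ(Δz_t−Δz̄)(Δz_{t+1}−Δz̄) = -77.2346
Denominator Σ(Δz_t−Δz̄)² = 332.8889
r_1(Δz) = -77.2346 / 332.8889 = -0.232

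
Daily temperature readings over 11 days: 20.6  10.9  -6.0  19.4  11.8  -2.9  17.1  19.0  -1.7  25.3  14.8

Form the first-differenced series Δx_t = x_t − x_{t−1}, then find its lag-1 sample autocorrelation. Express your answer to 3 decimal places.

-0.498

First differences Δx: -9.7, -16.9, 25.4, -7.6, -14.7, 20.0, 1.9, -20.7, 27.0, -10.5
Mean of differences = -0.5800
Numerator Σ(Δx_t−Δx̄)(Δx_{t+1}−Δx̄) = -1476.3644
Denominator Σ(Δx_t−Δx̄)² = 2966.6960
r_1(Δx) = -1476.3644 / 2966.6960 = -0.498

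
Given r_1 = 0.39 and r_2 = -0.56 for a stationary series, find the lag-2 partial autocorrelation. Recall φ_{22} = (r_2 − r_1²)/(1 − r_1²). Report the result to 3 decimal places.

-0.840

φ_{22} = (r_2 − r_1²) / (1 − r_1²)
r_1² = (0.39)² = 0.1521
Numerator = -0.56 − 0.1521 = -0.7121; denominator = 1 − 0.1521 = 0.8479
φ_{22} = -0.7121 / 0.8479 = -0.840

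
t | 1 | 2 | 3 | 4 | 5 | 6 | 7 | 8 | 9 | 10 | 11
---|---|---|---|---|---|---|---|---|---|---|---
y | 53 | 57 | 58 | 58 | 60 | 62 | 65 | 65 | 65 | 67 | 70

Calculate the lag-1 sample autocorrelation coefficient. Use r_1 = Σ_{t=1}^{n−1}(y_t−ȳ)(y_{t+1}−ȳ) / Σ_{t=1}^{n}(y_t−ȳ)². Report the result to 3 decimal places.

Mean ȳ = (53 + 57 + 58 + 58 + 60 + 62 + 65 + 65 + 65 + 67 + 70)/11 = 61.8182
Numerator Σ_{t=1}^{10}(y_t−ȳ)(y_{t+1}−ȳ) = 161.7851
Denominator Σ(y_t−ȳ)² = 257.6364
r_1 = 161.7851 / 257.6364 = 0.628

0.628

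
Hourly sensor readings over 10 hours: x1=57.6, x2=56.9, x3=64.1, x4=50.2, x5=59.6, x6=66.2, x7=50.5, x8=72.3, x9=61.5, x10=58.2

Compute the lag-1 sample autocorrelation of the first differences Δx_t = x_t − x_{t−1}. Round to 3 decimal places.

First differences Δx: -0.7, 7.2, -13.9, 9.4, 6.6, -15.7, 21.8, -10.8, -3.3
Mean of differences = 0.0667
Numerator Σ(Δx_t−Δx̄)(Δx_{t+1}−Δx̄) = -819.7311
Denominator Σ(Δx_t−Δx̄)² = 1226.6800
r_1(Δx) = -819.7311 / 1226.6800 = -0.668

-0.668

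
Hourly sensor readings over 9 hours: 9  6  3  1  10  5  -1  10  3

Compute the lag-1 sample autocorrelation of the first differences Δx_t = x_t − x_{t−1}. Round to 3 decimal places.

-0.481

First differences Δx: -3, -3, -2, 9, -5, -6, 11, -7
Mean of differences = -0.7500
Numerator Σ(Δx_t−Δx̄)(Δx_{t+1}−Δx̄) = -158.5625
Denominator Σ(Δx_t−Δx̄)² = 329.5000
r_1(Δx) = -158.5625 / 329.5000 = -0.481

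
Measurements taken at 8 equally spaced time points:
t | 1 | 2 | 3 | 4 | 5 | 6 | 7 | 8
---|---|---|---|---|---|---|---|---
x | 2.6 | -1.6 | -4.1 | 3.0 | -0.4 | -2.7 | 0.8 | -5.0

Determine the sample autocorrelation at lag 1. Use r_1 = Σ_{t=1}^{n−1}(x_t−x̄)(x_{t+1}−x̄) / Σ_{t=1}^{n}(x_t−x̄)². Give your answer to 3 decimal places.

Mean x̄ = (2.6 − 1.6 − 4.1 + 3.0 − 0.4 − 2.7 + 0.8 − 5.0)/8 = -0.9250
Deviations from mean: 3.5250, -0.6750, -3.1750, 3.9250, 0.5250, -1.7750, 1.7250, -4.0750
Σ(x_t−x̄)(x_{t+1}−x̄) = (-2.3794) + (2.1431) + (-12.4619) + (2.0606) + (-0.9319) + (-3.0619) + (-7.0294) = -21.6606
Denominator Σ(x_t−x̄)² = 61.3750
r_1 = -21.6606 / 61.3750 = -0.353

-0.353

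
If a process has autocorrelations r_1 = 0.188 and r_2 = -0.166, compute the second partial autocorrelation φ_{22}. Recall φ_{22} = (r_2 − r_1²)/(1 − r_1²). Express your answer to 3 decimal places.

φ_{22} = (r_2 − r_1²) / (1 − r_1²)
r_1² = (0.188)² = 0.035344
Numerator = -0.166 − 0.0353 = -0.2013; denominator = 1 − 0.0353 = 0.9647
φ_{22} = -0.2013 / 0.9647 = -0.209

-0.209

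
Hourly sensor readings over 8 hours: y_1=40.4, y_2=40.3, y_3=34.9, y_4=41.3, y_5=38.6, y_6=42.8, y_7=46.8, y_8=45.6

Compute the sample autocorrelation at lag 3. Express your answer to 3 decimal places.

-0.182

Mean ȳ = (40.4 + 40.3 + 34.9 + 41.3 + 38.6 + 42.8 + 46.8 + 45.6)/8 = 41.3375
Deviations from mean: -0.9375, -1.0375, -6.4375, -0.0375, -2.7375, 1.4625, 5.4625, 4.2625
Σ(y_t−ȳ)(y_{t+3}−ȳ) = (0.0352) + (2.8402) + (-9.4148) + (-0.2048) + (-11.6686) = -18.4130
Denominator Σ(y_t−ȳ)² = 101.0388
r_3 = -18.4130 / 101.0388 = -0.182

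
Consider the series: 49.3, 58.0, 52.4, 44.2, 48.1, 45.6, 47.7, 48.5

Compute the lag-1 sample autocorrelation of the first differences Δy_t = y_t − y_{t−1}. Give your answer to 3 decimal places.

First differences Δy: 8.7, -5.6, -8.2, 3.9, -2.5, 2.1, 0.8
Mean of differences = -0.1143
Numerator Σ(Δy_t−Δȳ)(Δy_{t+1}−Δȳ) = -49.2902
Denominator Σ(Δy_t−Δȳ)² = 200.7086
r_1(Δy) = -49.2902 / 200.7086 = -0.246

-0.246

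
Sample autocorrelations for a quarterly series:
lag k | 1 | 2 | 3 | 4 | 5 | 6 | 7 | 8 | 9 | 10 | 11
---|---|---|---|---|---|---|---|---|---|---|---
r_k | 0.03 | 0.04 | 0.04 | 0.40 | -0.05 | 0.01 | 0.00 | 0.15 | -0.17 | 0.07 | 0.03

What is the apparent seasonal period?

The largest autocorrelation is r_4 = 0.40, with a weaker echo at lag 8 (0.15); the remaining lags stay at or below 0.07.
The dominant spike at lag 4 indicates a seasonal period of 4.

4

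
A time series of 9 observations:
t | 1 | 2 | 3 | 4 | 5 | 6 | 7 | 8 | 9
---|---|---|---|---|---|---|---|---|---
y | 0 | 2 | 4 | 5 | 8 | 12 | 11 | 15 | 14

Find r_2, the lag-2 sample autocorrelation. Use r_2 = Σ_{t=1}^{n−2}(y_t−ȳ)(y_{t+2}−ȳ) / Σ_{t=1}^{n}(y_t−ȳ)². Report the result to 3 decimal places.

Mean ȳ = (0 + 2 + 4 + 5 + 8 + 12 + 11 + 15 + 14)/9 = 7.8889
Σ(y_t−ȳ)(y_{t+2}−ȳ) = (30.6790) + (17.0123) + (-0.4321) + (-11.8765) + (0.3457) + (29.2346) + (19.0123) = 83.9753
Denominator Σ(y_t−ȳ)² = 234.8889
r_2 = 83.9753 / 234.8889 = 0.358

0.358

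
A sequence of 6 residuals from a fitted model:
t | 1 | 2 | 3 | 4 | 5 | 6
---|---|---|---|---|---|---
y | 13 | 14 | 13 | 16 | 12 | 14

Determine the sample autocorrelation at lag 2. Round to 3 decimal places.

0.333

Mean ȳ = (13 + 14 + 13 + 16 + 12 + 14)/6 = 13.6667
Deviations from mean: -0.6667, 0.3333, -0.6667, 2.3333, -1.6667, 0.3333
Σ(y_t−ȳ)(y_{t+2}−ȳ) = (0.4444) + (0.7778) + (1.1111) + (0.7778) = 3.1111
Denominator Σ(y_t−ȳ)² = 9.3333
r_2 = 3.1111 / 9.3333 = 0.333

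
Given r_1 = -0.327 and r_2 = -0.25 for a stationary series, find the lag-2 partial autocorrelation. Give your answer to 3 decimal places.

φ_{22} = (r_2 − r_1²) / (1 − r_1²)
r_1² = (-0.327)² = 0.106929
Numerator = -0.25 − 0.1069 = -0.3569; denominator = 1 − 0.1069 = 0.8931
φ_{22} = -0.3569 / 0.8931 = -0.400

-0.400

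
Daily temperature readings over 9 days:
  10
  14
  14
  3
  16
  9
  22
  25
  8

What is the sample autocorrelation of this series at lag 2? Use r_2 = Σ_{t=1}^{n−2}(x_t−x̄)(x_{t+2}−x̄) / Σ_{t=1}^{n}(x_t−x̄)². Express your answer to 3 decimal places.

Mean x̄ = (10 + 14 + 14 + 3 + 16 + 9 + 22 + 25 + 8)/9 = 13.4444
Numerator Σ_{t=1}^{7}(x_t−x̄)(x_{t+2}−x̄) = -35.9506
Denominator Σ(x_t−x̄)² = 384.2222
r_2 = -35.9506 / 384.2222 = -0.094

-0.094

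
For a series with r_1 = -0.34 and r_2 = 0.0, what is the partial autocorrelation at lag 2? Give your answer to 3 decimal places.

-0.131

φ_{22} = (r_2 − r_1²) / (1 − r_1²)
r_1² = (-0.34)² = 0.1156
Numerator = 0.0 − 0.1156 = -0.1156; denominator = 1 − 0.1156 = 0.8844
φ_{22} = -0.1156 / 0.8844 = -0.131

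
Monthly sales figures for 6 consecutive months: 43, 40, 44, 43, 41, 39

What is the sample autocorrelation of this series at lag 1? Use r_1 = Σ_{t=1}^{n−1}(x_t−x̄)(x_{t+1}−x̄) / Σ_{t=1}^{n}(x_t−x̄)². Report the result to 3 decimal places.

-0.109

Mean x̄ = (43 + 40 + 44 + 43 + 41 + 39)/6 = 41.6667
Deviations from mean: 1.3333, -1.6667, 2.3333, 1.3333, -0.6667, -2.6667
Numerator Σ_{t=1}^{5}(x_t−x̄)(x_{t+1}−x̄) = -2.1111
Denominator Σ(x_t−x̄)² = 19.3333
r_1 = -2.1111 / 19.3333 = -0.109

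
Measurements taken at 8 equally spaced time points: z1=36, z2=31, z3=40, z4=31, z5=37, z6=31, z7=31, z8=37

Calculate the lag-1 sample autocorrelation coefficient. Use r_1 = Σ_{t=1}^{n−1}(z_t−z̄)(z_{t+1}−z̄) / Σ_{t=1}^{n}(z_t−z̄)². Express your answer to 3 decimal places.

-0.634

Mean z̄ = (36 + 31 + 40 + 31 + 37 + 31 + 31 + 37)/8 = 34.2500
Deviations from mean: 1.7500, -3.2500, 5.7500, -3.2500, 2.7500, -3.2500, -3.2500, 2.7500
Σ(z_t−z̄)(z_{t+1}−z̄) = (-5.6875) + (-18.6875) + (-18.6875) + (-8.9375) + (-8.9375) + (10.5625) + (-8.9375) = -59.3125
Denominator Σ(z_t−z̄)² = 93.5000
r_1 = -59.3125 / 93.5000 = -0.634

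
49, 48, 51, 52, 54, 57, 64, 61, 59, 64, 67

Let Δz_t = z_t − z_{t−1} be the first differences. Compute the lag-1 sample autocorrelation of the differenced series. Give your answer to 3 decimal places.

First differences Δz: -1, 3, 1, 2, 3, 7, -3, -2, 5, 3
Mean of differences = 1.8000
Numerator Σ(Δz_t−Δz̄)(Δz_{t+1}−Δz̄) = -13.0400
Denominator Σ(Δz_t−Δz̄)² = 87.6000
r_1(Δz) = -13.0400 / 87.6000 = -0.149

-0.149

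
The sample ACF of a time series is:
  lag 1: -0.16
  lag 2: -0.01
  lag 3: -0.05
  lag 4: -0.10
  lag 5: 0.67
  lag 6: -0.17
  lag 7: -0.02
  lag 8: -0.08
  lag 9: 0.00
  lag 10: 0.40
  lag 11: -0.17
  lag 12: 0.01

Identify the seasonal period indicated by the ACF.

5

The largest autocorrelation is r_5 = 0.67, with a weaker echo at lag 10 (0.40); the remaining lags stay at or below 0.01.
The dominant spike at lag 5 indicates a seasonal period of 5.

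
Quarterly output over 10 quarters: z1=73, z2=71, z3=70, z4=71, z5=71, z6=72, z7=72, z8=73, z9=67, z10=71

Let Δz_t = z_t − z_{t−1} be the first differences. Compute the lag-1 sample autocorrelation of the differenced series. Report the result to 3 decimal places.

-0.503

First differences Δz: -2, -1, 1, 0, 1, 0, 1, -6, 4
Mean of differences = -0.2222
Numerator Σ(Δz_t−Δz̄)(Δz_{t+1}−Δz̄) = -29.9383
Denominator Σ(Δz_t−Δz̄)² = 59.5556
r_1(Δz) = -29.9383 / 59.5556 = -0.503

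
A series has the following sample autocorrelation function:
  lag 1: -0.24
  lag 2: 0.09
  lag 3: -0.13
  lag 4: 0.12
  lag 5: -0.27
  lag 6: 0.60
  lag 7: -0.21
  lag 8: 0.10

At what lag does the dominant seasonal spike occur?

The largest autocorrelation is r_6 = 0.60; the remaining lags stay at or below 0.12.
The dominant spike at lag 6 indicates a seasonal period of 6.

6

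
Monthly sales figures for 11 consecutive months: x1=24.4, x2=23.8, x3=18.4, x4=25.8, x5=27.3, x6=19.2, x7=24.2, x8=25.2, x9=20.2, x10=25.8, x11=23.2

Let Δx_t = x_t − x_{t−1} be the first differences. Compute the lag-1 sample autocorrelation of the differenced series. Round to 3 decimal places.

First differences Δx: -0.6, -5.4, 7.4, 1.5, -8.1, 5.0, 1.0, -5.0, 5.6, -2.6
Mean of differences = -0.1200
Numerator Σ(Δx_t−Δx̄)(Δx_{t+1}−Δx̄) = -120.6044
Denominator Σ(Δx_t−Δx̄)² = 241.1160
r_1(Δx) = -120.6044 / 241.1160 = -0.500

-0.500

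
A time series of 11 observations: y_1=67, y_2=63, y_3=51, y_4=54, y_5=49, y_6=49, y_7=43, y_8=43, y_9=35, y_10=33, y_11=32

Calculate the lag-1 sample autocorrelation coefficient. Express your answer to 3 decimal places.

0.652

Mean ȳ = (67 + 63 + 51 + 54 + 49 + 49 + 43 + 43 + 35 + 33 + 32)/11 = 47.1818
Numerator Σ_{t=1}^{10}(y_t−ȳ)(y_{t+1}−ȳ) = 864.5124
Denominator Σ(y_t−ȳ)² = 1325.6364
r_1 = 864.5124 / 1325.6364 = 0.652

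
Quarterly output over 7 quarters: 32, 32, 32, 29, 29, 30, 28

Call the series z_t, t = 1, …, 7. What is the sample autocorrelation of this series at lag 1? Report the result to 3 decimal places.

0.364

Mean z̄ = (32 + 32 + 32 + 29 + 29 + 30 + 28)/7 = 30.2857
Numerator Σ_{t=1}^{6}(z_t−z̄)(z_{t+1}−z̄) = 6.3469
Denominator Σ(z_t−z̄)² = 17.4286
r_1 = 6.3469 / 17.4286 = 0.364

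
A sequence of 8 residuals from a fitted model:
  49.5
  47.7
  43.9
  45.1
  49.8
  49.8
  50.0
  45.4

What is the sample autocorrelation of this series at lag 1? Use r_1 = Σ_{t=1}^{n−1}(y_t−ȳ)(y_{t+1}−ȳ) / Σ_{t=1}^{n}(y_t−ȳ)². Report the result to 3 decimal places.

0.191

Mean ȳ = (49.5 + 47.7 + 43.9 + 45.1 + 49.8 + 49.8 + 50.0 + 45.4)/8 = 47.6500
Deviations from mean: 1.8500, 0.0500, -3.7500, -2.5500, 2.1500, 2.1500, 2.3500, -2.2500
Numerator Σ_{t=1}^{7}(y_t−ȳ)(y_{t+1}−ȳ) = 8.3725
Denominator Σ(y_t−ȳ)² = 43.8200
r_1 = 8.3725 / 43.8200 = 0.191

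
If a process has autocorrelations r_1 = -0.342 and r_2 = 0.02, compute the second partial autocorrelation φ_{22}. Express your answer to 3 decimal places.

φ_{22} = (r_2 − r_1²) / (1 − r_1²)
r_1² = (-0.342)² = 0.116964
Numerator = 0.02 − 0.1170 = -0.0970; denominator = 1 − 0.1170 = 0.8830
φ_{22} = -0.0970 / 0.8830 = -0.110

-0.110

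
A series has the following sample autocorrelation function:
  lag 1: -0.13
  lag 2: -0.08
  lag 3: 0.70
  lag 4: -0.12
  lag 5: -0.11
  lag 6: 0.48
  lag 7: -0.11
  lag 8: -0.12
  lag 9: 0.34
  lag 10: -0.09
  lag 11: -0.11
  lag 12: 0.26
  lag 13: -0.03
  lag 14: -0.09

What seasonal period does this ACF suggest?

The largest autocorrelation is r_3 = 0.70, with weaker echoes at lags 6 (0.48), 9 (0.34) and 12 (0.26); the remaining lags stay at or below -0.03.
The dominant spike at lag 3 indicates a seasonal period of 3.

3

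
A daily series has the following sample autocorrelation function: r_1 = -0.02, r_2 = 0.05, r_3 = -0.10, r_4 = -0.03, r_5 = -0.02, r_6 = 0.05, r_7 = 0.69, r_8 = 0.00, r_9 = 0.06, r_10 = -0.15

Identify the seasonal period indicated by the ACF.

7

The largest autocorrelation is r_7 = 0.69; the remaining lags stay at or below 0.06.
The dominant spike at lag 7 indicates a seasonal period of 7.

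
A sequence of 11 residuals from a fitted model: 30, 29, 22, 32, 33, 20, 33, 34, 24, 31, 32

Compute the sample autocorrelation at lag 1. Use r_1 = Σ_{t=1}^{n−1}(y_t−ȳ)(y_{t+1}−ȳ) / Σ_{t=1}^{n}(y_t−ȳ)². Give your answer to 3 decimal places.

-0.382

Mean ȳ = (30 + 29 + 22 + 32 + 33 + 20 + 33 + 34 + 24 + 31 + 32)/11 = 29.0909
Numerator Σ_{t=1}^{10}(y_t−ȳ)(y_{t+1}−ȳ) = -89.7355
Denominator Σ(y_t−ȳ)² = 234.9091
r_1 = -89.7355 / 234.9091 = -0.382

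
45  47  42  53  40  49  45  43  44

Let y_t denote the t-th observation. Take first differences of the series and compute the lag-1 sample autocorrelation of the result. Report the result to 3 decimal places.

-0.845

First differences Δy: 2, -5, 11, -13, 9, -4, -2, 1
Mean of differences = -0.1250
Numerator Σ(Δy_t−Δȳ)(Δy_{t+1}−Δȳ) = -355.5156
Denominator Σ(Δy_t−Δȳ)² = 420.8750
r_1(Δy) = -355.5156 / 420.8750 = -0.845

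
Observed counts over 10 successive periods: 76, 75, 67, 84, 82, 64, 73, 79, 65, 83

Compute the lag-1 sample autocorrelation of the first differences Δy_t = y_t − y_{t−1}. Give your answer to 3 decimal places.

-0.428

First differences Δy: -1, -8, 17, -2, -18, 9, 6, -14, 18
Mean of differences = 0.7778
Numerator Σ(Δy_t−Δȳ)(Δy_{t+1}−Δȳ) = -562.8272
Denominator Σ(Δy_t−Δȳ)² = 1313.5556
r_1(Δy) = -562.8272 / 1313.5556 = -0.428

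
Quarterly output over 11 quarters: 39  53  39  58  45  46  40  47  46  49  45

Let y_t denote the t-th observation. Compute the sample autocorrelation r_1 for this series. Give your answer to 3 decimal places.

-0.601

Mean ȳ = (39 + 53 + 39 + 58 + 45 + 46 + 40 + 47 + 46 + 49 + 45)/11 = 46.0909
Numerator Σ_{t=1}^{10}(y_t−ȳ)(y_{t+1}−ȳ) = -203.8264
Denominator Σ(y_t−ȳ)² = 338.9091
r_1 = -203.8264 / 338.9091 = -0.601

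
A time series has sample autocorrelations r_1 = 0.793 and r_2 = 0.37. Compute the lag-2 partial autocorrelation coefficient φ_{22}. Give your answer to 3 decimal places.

φ_{22} = (r_2 − r_1²) / (1 − r_1²)
r_1² = (0.793)² = 0.628849
Numerator = 0.37 − 0.6288 = -0.2588; denominator = 1 − 0.6288 = 0.3712
φ_{22} = -0.2588 / 0.3712 = -0.697

-0.697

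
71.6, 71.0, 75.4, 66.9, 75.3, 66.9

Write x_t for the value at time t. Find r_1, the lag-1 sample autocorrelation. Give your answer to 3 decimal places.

-0.756

Mean x̄ = (71.6 + 71.0 + 75.4 + 66.9 + 75.3 + 66.9)/6 = 71.1833
Deviations from mean: 0.4167, -0.1833, 4.2167, -4.2833, 4.1167, -4.2833
Numerator Σ_{t=1}^{5}(x_t−x̄)(x_{t+1}−x̄) = -54.1769
Denominator Σ(x_t−x̄)² = 71.6283
r_1 = -54.1769 / 71.6283 = -0.756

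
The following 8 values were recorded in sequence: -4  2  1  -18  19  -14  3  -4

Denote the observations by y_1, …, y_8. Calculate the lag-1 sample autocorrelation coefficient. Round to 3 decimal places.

-0.782

Mean ȳ = (-4 + 2 + 1 − 18 + 19 − 14 + 3 − 4)/8 = -1.8750
Deviations from mean: -2.1250, 3.8750, 2.8750, -16.1250, 20.8750, -12.1250, 4.8750, -2.1250
Numerator Σ_{t=1}^{7}(y_t−ȳ)(y_{t+1}−ȳ) = -702.6406
Denominator Σ(y_t−ȳ)² = 898.8750
r_1 = -702.6406 / 898.8750 = -0.782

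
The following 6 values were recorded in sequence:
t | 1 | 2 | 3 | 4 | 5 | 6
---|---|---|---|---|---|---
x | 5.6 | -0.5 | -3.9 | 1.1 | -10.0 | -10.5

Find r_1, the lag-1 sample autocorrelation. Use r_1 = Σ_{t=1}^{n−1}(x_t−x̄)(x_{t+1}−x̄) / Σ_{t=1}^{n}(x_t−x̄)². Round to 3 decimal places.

Mean x̄ = (5.6 − 0.5 − 3.9 + 1.1 − 10.0 − 10.5)/6 = -3.0333
Deviations from mean: 8.6333, 2.5333, -0.8667, 4.1333, -6.9667, -7.4667
Numerator Σ_{t=1}^{5}(x_t−x̄)(x_{t+1}−x̄) = 39.3156
Denominator Σ(x_t−x̄)² = 203.0733
r_1 = 39.3156 / 203.0733 = 0.194

0.194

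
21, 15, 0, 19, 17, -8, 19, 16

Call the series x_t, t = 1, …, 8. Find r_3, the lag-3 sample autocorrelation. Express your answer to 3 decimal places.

0.495

Mean x̄ = (21 + 15 + 0 + 19 + 17 − 8 + 19 + 16)/8 = 12.3750
Deviations from mean: 8.6250, 2.6250, -12.3750, 6.6250, 4.6250, -20.3750, 6.6250, 3.6250
Numerator Σ_{t=1}^{5}(x_t−x̄)(x_{t+3}−x̄) = 382.0781
Denominator Σ(x_t−x̄)² = 771.8750
r_3 = 382.0781 / 771.8750 = 0.495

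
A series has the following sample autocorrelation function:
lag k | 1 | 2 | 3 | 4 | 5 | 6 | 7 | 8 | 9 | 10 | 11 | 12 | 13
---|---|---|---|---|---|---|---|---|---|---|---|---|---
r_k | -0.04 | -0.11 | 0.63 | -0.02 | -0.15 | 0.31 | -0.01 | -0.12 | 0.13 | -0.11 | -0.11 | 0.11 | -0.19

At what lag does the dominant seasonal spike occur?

3

The largest autocorrelation is r_3 = 0.63, with a weaker echo at lag 6 (0.31); the remaining lags stay at or below 0.13.
The dominant spike at lag 3 indicates a seasonal period of 3.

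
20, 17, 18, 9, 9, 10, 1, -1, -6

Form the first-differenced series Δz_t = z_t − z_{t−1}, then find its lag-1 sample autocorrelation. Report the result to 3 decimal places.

-0.528

First differences Δz: -3, 1, -9, 0, 1, -9, -2, -5
Mean of differences = -3.2500
Numerator Σ(Δz_t−Δz̄)(Δz_{t+1}−Δz̄) = -62.0625
Denominator Σ(Δz_t−Δz̄)² = 117.5000
r_1(Δz) = -62.0625 / 117.5000 = -0.528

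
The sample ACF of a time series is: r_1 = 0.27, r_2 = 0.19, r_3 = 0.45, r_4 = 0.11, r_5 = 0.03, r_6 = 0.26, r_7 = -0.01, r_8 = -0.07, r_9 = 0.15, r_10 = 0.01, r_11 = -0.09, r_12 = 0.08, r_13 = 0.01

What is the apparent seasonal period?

The largest autocorrelation is r_3 = 0.45; the remaining lags stay at or below 0.27. The elevated value at lag 1 (0.27), dropping to 0.19 at lag 2, reflects decaying short-term dependence rather than seasonality.
The dominant spike at lag 3 indicates a seasonal period of 3.

3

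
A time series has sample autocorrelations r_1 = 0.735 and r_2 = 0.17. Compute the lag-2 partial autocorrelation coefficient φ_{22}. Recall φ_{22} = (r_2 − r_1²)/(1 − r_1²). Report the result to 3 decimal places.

φ_{22} = (r_2 − r_1²) / (1 − r_1²)
r_1² = (0.735)² = 0.540225
Numerator = 0.17 − 0.5402 = -0.3702; denominator = 1 − 0.5402 = 0.4598
φ_{22} = -0.3702 / 0.4598 = -0.805

-0.805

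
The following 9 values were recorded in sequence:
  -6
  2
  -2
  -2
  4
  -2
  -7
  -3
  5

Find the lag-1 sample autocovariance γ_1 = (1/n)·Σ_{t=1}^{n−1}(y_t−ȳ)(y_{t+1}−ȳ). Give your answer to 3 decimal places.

Mean ȳ = (-6 + 2 − 2 − 2 + 4 − 2 − 7 − 3 + 5)/9 = -1.2222
Σ_{t=1}^{8}(y_t−ȳ)(y_{t+1}−ȳ) = -21.7160
γ_1 = -21.7160 / 9 = -2.413

-2.413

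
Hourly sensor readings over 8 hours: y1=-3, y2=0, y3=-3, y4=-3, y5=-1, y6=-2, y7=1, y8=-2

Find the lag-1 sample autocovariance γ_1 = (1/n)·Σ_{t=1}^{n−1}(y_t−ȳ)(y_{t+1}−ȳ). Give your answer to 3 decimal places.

Mean ȳ = (-3 + 0 − 3 − 3 − 1 − 2 + 1 − 2)/8 = -1.6250
Σ_{t=1}^{7}(y_t−ȳ)(y_{t+1}−ȳ) = -5.6406
γ_1 = -5.6406 / 8 = -0.705

-0.705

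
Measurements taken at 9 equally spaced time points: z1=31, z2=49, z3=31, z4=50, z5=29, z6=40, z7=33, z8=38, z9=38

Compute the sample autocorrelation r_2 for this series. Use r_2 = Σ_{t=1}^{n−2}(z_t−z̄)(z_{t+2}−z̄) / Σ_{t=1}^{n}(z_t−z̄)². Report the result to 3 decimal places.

0.658

Mean z̄ = (31 + 49 + 31 + 50 + 29 + 40 + 33 + 38 + 38)/9 = 37.6667
Σ(z_t−z̄)(z_{t+2}−z̄) = (44.4444) + (139.7778) + (57.7778) + (28.7778) + (40.4444) + (0.7778) + (-1.5556) = 310.4444
Denominator Σ(z_t−z̄)² = 472.0000
r_2 = 310.4444 / 472.0000 = 0.658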